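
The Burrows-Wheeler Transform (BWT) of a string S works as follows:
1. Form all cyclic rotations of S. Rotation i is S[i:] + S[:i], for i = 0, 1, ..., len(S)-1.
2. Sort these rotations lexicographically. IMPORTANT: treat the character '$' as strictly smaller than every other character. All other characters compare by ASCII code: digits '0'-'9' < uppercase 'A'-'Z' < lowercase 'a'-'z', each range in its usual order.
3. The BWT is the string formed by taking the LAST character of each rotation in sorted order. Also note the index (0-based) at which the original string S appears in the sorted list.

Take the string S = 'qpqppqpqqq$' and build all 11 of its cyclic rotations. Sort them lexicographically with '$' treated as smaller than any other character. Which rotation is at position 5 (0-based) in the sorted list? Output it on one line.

All 11 rotations (rotation i = S[i:]+S[:i]):
  rot[0] = qpqppqpqqq$
  rot[1] = pqppqpqqq$q
  rot[2] = qppqpqqq$qp
  rot[3] = ppqpqqq$qpq
  rot[4] = pqpqqq$qpqp
  rot[5] = qpqqq$qpqpp
  rot[6] = pqqq$qpqppq
  rot[7] = qqq$qpqppqp
  rot[8] = qq$qpqppqpq
  rot[9] = q$qpqppqpqq
  rot[10] = $qpqppqpqqq
Sorted (with $ < everything):
  sorted[0] = $qpqppqpqqq
  sorted[1] = ppqpqqq$qpq
  sorted[2] = pqppqpqqq$q
  sorted[3] = pqpqqq$qpqp
  sorted[4] = pqqq$qpqppq
  sorted[5] = q$qpqppqpqq
  sorted[6] = qppqpqqq$qp
  sorted[7] = qpqppqpqqq$
  sorted[8] = qpqqq$qpqpp
  sorted[9] = qq$qpqppqpq
  sorted[10] = qqq$qpqppqp
sorted[5] = q$qpqppqpqq

Answer: q$qpqppqpqq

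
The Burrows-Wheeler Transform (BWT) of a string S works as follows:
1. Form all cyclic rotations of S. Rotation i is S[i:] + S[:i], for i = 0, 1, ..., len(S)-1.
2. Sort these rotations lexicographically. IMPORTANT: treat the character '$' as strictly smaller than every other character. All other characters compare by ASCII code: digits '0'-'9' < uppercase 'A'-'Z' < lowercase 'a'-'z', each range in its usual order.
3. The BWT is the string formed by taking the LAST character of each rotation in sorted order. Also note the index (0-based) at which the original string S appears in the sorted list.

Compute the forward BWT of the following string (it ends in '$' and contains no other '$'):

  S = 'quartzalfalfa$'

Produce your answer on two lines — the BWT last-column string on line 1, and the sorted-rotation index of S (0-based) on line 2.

All 14 rotations (rotation i = S[i:]+S[:i]):
  rot[0] = quartzalfalfa$
  rot[1] = uartzalfalfa$q
  rot[2] = artzalfalfa$qu
  rot[3] = rtzalfalfa$qua
  rot[4] = tzalfalfa$quar
  rot[5] = zalfalfa$quart
  rot[6] = alfalfa$quartz
  rot[7] = lfalfa$quartza
  rot[8] = falfa$quartzal
  rot[9] = alfa$quartzalf
  rot[10] = lfa$quartzalfa
  rot[11] = fa$quartzalfal
  rot[12] = a$quartzalfalf
  rot[13] = $quartzalfalfa
Sorted (with $ < everything):
  sorted[0] = $quartzalfalfa  (last char: 'a')
  sorted[1] = a$quartzalfalf  (last char: 'f')
  sorted[2] = alfa$quartzalf  (last char: 'f')
  sorted[3] = alfalfa$quartz  (last char: 'z')
  sorted[4] = artzalfalfa$qu  (last char: 'u')
  sorted[5] = fa$quartzalfal  (last char: 'l')
  sorted[6] = falfa$quartzal  (last char: 'l')
  sorted[7] = lfa$quartzalfa  (last char: 'a')
  sorted[8] = lfalfa$quartza  (last char: 'a')
  sorted[9] = quartzalfalfa$  (last char: '$')
  sorted[10] = rtzalfalfa$qua  (last char: 'a')
  sorted[11] = tzalfalfa$quar  (last char: 'r')
  sorted[12] = uartzalfalfa$q  (last char: 'q')
  sorted[13] = zalfalfa$quart  (last char: 't')
Last column: affzullaa$arqt
Original string S is at sorted index 9

Answer: affzullaa$arqt
9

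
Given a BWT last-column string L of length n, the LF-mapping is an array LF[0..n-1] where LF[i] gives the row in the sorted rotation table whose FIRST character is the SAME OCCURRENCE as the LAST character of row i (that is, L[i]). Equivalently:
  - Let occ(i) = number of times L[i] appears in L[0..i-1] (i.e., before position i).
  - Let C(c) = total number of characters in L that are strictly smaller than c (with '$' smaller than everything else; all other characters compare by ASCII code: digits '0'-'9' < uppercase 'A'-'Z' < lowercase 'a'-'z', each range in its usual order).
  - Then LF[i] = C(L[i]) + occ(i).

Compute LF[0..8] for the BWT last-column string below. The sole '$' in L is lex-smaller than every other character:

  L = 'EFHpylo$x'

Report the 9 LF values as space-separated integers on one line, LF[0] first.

Answer: 1 2 3 6 8 4 5 0 7

Derivation:
Char counts: '$':1, 'E':1, 'F':1, 'H':1, 'l':1, 'o':1, 'p':1, 'x':1, 'y':1
C (first-col start): C('$')=0, C('E')=1, C('F')=2, C('H')=3, C('l')=4, C('o')=5, C('p')=6, C('x')=7, C('y')=8
L[0]='E': occ=0, LF[0]=C('E')+0=1+0=1
L[1]='F': occ=0, LF[1]=C('F')+0=2+0=2
L[2]='H': occ=0, LF[2]=C('H')+0=3+0=3
L[3]='p': occ=0, LF[3]=C('p')+0=6+0=6
L[4]='y': occ=0, LF[4]=C('y')+0=8+0=8
L[5]='l': occ=0, LF[5]=C('l')+0=4+0=4
L[6]='o': occ=0, LF[6]=C('o')+0=5+0=5
L[7]='$': occ=0, LF[7]=C('$')+0=0+0=0
L[8]='x': occ=0, LF[8]=C('x')+0=7+0=7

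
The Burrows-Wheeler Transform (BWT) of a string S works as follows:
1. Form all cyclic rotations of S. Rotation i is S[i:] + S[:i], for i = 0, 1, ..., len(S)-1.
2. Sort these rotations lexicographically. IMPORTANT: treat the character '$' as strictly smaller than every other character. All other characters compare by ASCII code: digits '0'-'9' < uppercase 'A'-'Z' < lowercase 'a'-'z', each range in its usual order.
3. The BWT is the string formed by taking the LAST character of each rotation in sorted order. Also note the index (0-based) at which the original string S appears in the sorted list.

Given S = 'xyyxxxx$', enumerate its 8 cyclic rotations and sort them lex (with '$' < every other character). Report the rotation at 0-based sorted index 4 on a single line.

Answer: xxxx$xyy

Derivation:
All 8 rotations (rotation i = S[i:]+S[:i]):
  rot[0] = xyyxxxx$
  rot[1] = yyxxxx$x
  rot[2] = yxxxx$xy
  rot[3] = xxxx$xyy
  rot[4] = xxx$xyyx
  rot[5] = xx$xyyxx
  rot[6] = x$xyyxxx
  rot[7] = $xyyxxxx
Sorted (with $ < everything):
  sorted[0] = $xyyxxxx
  sorted[1] = x$xyyxxx
  sorted[2] = xx$xyyxx
  sorted[3] = xxx$xyyx
  sorted[4] = xxxx$xyy
  sorted[5] = xyyxxxx$
  sorted[6] = yxxxx$xy
  sorted[7] = yyxxxx$x
sorted[4] = xxxx$xyy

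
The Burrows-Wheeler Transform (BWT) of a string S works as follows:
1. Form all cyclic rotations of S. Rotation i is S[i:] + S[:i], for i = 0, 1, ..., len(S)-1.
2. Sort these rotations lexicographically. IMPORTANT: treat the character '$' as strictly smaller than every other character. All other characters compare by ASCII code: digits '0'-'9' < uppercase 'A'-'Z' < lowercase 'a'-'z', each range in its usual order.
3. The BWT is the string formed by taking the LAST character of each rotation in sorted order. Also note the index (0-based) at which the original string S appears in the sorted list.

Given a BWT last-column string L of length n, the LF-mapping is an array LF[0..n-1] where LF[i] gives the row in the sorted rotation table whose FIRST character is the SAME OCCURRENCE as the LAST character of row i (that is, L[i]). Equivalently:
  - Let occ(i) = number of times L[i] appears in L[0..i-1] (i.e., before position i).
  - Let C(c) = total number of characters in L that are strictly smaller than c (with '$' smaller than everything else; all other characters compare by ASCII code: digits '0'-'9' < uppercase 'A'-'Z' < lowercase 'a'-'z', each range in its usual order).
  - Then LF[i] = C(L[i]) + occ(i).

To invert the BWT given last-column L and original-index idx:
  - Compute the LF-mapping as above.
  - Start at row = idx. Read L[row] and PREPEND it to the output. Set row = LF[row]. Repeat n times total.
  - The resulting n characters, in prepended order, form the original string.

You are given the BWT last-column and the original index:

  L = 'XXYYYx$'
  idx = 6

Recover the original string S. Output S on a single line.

LF mapping: 1 2 3 4 5 6 0
Walk LF starting at row 6, prepending L[row]:
  step 1: row=6, L[6]='$', prepend. Next row=LF[6]=0
  step 2: row=0, L[0]='X', prepend. Next row=LF[0]=1
  step 3: row=1, L[1]='X', prepend. Next row=LF[1]=2
  step 4: row=2, L[2]='Y', prepend. Next row=LF[2]=3
  step 5: row=3, L[3]='Y', prepend. Next row=LF[3]=4
  step 6: row=4, L[4]='Y', prepend. Next row=LF[4]=5
  step 7: row=5, L[5]='x', prepend. Next row=LF[5]=6
Reversed output: xYYYXX$

Answer: xYYYXX$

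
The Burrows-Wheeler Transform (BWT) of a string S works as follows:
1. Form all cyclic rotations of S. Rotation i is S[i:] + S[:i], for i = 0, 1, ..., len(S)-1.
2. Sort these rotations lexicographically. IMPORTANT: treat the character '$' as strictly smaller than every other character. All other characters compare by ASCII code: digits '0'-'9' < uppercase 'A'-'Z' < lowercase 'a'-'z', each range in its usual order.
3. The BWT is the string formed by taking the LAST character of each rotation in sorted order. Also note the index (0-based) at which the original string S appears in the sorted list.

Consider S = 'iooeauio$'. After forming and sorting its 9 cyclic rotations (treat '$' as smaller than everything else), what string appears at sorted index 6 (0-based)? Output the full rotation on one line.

All 9 rotations (rotation i = S[i:]+S[:i]):
  rot[0] = iooeauio$
  rot[1] = ooeauio$i
  rot[2] = oeauio$io
  rot[3] = eauio$ioo
  rot[4] = auio$iooe
  rot[5] = uio$iooea
  rot[6] = io$iooeau
  rot[7] = o$iooeaui
  rot[8] = $iooeauio
Sorted (with $ < everything):
  sorted[0] = $iooeauio
  sorted[1] = auio$iooe
  sorted[2] = eauio$ioo
  sorted[3] = io$iooeau
  sorted[4] = iooeauio$
  sorted[5] = o$iooeaui
  sorted[6] = oeauio$io
  sorted[7] = ooeauio$i
  sorted[8] = uio$iooea
sorted[6] = oeauio$io

Answer: oeauio$io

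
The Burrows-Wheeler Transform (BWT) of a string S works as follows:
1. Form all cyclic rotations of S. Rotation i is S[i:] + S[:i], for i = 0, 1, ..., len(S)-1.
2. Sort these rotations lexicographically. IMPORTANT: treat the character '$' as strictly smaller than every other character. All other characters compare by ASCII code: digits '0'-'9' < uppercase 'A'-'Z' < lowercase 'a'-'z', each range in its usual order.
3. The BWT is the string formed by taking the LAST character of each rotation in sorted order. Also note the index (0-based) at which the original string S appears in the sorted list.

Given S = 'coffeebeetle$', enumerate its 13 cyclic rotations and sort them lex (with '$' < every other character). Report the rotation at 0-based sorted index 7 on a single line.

All 13 rotations (rotation i = S[i:]+S[:i]):
  rot[0] = coffeebeetle$
  rot[1] = offeebeetle$c
  rot[2] = ffeebeetle$co
  rot[3] = feebeetle$cof
  rot[4] = eebeetle$coff
  rot[5] = ebeetle$coffe
  rot[6] = beetle$coffee
  rot[7] = eetle$coffeeb
  rot[8] = etle$coffeebe
  rot[9] = tle$coffeebee
  rot[10] = le$coffeebeet
  rot[11] = e$coffeebeetl
  rot[12] = $coffeebeetle
Sorted (with $ < everything):
  sorted[0] = $coffeebeetle
  sorted[1] = beetle$coffee
  sorted[2] = coffeebeetle$
  sorted[3] = e$coffeebeetl
  sorted[4] = ebeetle$coffe
  sorted[5] = eebeetle$coff
  sorted[6] = eetle$coffeeb
  sorted[7] = etle$coffeebe
  sorted[8] = feebeetle$cof
  sorted[9] = ffeebeetle$co
  sorted[10] = le$coffeebeet
  sorted[11] = offeebeetle$c
  sorted[12] = tle$coffeebee
sorted[7] = etle$coffeebe

Answer: etle$coffeebe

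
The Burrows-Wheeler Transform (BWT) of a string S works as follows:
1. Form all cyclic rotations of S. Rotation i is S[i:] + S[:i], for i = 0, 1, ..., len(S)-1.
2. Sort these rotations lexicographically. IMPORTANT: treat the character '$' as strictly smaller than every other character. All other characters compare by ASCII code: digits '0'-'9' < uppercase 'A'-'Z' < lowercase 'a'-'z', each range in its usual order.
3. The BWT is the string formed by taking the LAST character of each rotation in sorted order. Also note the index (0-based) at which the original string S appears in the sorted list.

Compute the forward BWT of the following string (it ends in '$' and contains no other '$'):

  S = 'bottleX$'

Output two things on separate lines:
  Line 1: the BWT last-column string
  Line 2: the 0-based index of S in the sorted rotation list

Answer: Xe$ltbto
2

Derivation:
All 8 rotations (rotation i = S[i:]+S[:i]):
  rot[0] = bottleX$
  rot[1] = ottleX$b
  rot[2] = ttleX$bo
  rot[3] = tleX$bot
  rot[4] = leX$bott
  rot[5] = eX$bottl
  rot[6] = X$bottle
  rot[7] = $bottleX
Sorted (with $ < everything):
  sorted[0] = $bottleX  (last char: 'X')
  sorted[1] = X$bottle  (last char: 'e')
  sorted[2] = bottleX$  (last char: '$')
  sorted[3] = eX$bottl  (last char: 'l')
  sorted[4] = leX$bott  (last char: 't')
  sorted[5] = ottleX$b  (last char: 'b')
  sorted[6] = tleX$bot  (last char: 't')
  sorted[7] = ttleX$bo  (last char: 'o')
Last column: Xe$ltbto
Original string S is at sorted index 2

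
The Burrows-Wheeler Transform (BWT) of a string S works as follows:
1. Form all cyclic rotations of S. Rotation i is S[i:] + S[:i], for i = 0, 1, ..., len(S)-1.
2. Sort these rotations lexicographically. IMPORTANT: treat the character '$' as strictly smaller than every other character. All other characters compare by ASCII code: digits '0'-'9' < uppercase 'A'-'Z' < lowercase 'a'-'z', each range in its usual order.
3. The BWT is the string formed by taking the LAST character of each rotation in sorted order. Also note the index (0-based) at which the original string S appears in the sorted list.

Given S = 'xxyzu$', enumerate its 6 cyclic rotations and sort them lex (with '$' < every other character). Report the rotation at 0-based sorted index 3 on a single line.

All 6 rotations (rotation i = S[i:]+S[:i]):
  rot[0] = xxyzu$
  rot[1] = xyzu$x
  rot[2] = yzu$xx
  rot[3] = zu$xxy
  rot[4] = u$xxyz
  rot[5] = $xxyzu
Sorted (with $ < everything):
  sorted[0] = $xxyzu
  sorted[1] = u$xxyz
  sorted[2] = xxyzu$
  sorted[3] = xyzu$x
  sorted[4] = yzu$xx
  sorted[5] = zu$xxy
sorted[3] = xyzu$x

Answer: xyzu$x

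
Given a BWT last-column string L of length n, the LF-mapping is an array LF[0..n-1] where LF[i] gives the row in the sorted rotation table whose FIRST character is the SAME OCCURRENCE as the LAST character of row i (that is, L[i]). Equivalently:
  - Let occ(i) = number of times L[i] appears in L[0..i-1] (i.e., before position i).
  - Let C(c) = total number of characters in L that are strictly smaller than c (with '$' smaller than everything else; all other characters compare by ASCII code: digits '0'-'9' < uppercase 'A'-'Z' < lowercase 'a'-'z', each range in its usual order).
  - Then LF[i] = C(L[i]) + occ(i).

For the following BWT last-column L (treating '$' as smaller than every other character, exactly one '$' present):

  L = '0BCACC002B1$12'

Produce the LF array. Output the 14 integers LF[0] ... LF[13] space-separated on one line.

Answer: 1 9 11 8 12 13 2 3 6 10 4 0 5 7

Derivation:
Char counts: '$':1, '0':3, '1':2, '2':2, 'A':1, 'B':2, 'C':3
C (first-col start): C('$')=0, C('0')=1, C('1')=4, C('2')=6, C('A')=8, C('B')=9, C('C')=11
L[0]='0': occ=0, LF[0]=C('0')+0=1+0=1
L[1]='B': occ=0, LF[1]=C('B')+0=9+0=9
L[2]='C': occ=0, LF[2]=C('C')+0=11+0=11
L[3]='A': occ=0, LF[3]=C('A')+0=8+0=8
L[4]='C': occ=1, LF[4]=C('C')+1=11+1=12
L[5]='C': occ=2, LF[5]=C('C')+2=11+2=13
L[6]='0': occ=1, LF[6]=C('0')+1=1+1=2
L[7]='0': occ=2, LF[7]=C('0')+2=1+2=3
L[8]='2': occ=0, LF[8]=C('2')+0=6+0=6
L[9]='B': occ=1, LF[9]=C('B')+1=9+1=10
L[10]='1': occ=0, LF[10]=C('1')+0=4+0=4
L[11]='$': occ=0, LF[11]=C('$')+0=0+0=0
L[12]='1': occ=1, LF[12]=C('1')+1=4+1=5
L[13]='2': occ=1, LF[13]=C('2')+1=6+1=7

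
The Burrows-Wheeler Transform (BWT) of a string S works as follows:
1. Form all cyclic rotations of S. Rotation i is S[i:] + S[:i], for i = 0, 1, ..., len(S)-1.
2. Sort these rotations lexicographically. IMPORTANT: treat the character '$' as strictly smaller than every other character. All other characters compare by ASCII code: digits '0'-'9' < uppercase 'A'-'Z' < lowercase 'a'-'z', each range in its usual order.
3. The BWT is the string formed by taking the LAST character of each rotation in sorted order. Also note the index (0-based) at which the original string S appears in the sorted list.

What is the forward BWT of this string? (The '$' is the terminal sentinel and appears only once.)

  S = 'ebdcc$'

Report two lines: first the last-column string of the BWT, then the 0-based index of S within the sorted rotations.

Answer: cecdb$
5

Derivation:
All 6 rotations (rotation i = S[i:]+S[:i]):
  rot[0] = ebdcc$
  rot[1] = bdcc$e
  rot[2] = dcc$eb
  rot[3] = cc$ebd
  rot[4] = c$ebdc
  rot[5] = $ebdcc
Sorted (with $ < everything):
  sorted[0] = $ebdcc  (last char: 'c')
  sorted[1] = bdcc$e  (last char: 'e')
  sorted[2] = c$ebdc  (last char: 'c')
  sorted[3] = cc$ebd  (last char: 'd')
  sorted[4] = dcc$eb  (last char: 'b')
  sorted[5] = ebdcc$  (last char: '$')
Last column: cecdb$
Original string S is at sorted index 5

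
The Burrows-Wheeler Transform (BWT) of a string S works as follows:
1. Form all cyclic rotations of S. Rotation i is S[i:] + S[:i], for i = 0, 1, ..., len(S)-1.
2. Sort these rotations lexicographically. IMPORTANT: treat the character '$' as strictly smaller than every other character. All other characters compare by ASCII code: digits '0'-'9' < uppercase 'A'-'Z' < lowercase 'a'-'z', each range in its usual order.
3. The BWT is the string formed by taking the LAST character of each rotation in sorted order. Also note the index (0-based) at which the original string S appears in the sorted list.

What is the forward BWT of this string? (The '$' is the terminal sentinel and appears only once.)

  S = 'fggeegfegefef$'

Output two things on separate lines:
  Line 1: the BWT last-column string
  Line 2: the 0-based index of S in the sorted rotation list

Answer: fgfgfeeeg$geef
9

Derivation:
All 14 rotations (rotation i = S[i:]+S[:i]):
  rot[0] = fggeegfegefef$
  rot[1] = ggeegfegefef$f
  rot[2] = geegfegefef$fg
  rot[3] = eegfegefef$fgg
  rot[4] = egfegefef$fgge
  rot[5] = gfegefef$fggee
  rot[6] = fegefef$fggeeg
  rot[7] = egefef$fggeegf
  rot[8] = gefef$fggeegfe
  rot[9] = efef$fggeegfeg
  rot[10] = fef$fggeegfege
  rot[11] = ef$fggeegfegef
  rot[12] = f$fggeegfegefe
  rot[13] = $fggeegfegefef
Sorted (with $ < everything):
  sorted[0] = $fggeegfegefef  (last char: 'f')
  sorted[1] = eegfegefef$fgg  (last char: 'g')
  sorted[2] = ef$fggeegfegef  (last char: 'f')
  sorted[3] = efef$fggeegfeg  (last char: 'g')
  sorted[4] = egefef$fggeegf  (last char: 'f')
  sorted[5] = egfegefef$fgge  (last char: 'e')
  sorted[6] = f$fggeegfegefe  (last char: 'e')
  sorted[7] = fef$fggeegfege  (last char: 'e')
  sorted[8] = fegefef$fggeeg  (last char: 'g')
  sorted[9] = fggeegfegefef$  (last char: '$')
  sorted[10] = geegfegefef$fg  (last char: 'g')
  sorted[11] = gefef$fggeegfe  (last char: 'e')
  sorted[12] = gfegefef$fggee  (last char: 'e')
  sorted[13] = ggeegfegefef$f  (last char: 'f')
Last column: fgfgfeeeg$geef
Original string S is at sorted index 9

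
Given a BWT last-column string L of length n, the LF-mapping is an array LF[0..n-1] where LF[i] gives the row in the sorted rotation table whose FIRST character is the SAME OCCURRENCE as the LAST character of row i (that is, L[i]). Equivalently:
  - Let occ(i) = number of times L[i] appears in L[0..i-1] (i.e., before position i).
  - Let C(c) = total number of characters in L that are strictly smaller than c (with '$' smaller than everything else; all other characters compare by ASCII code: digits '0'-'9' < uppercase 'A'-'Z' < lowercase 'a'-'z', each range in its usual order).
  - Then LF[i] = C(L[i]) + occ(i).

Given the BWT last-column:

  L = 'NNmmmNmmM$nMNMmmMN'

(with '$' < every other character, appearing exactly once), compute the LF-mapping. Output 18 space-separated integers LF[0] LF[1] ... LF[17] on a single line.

Answer: 5 6 10 11 12 7 13 14 1 0 17 2 8 3 15 16 4 9

Derivation:
Char counts: '$':1, 'M':4, 'N':5, 'm':7, 'n':1
C (first-col start): C('$')=0, C('M')=1, C('N')=5, C('m')=10, C('n')=17
L[0]='N': occ=0, LF[0]=C('N')+0=5+0=5
L[1]='N': occ=1, LF[1]=C('N')+1=5+1=6
L[2]='m': occ=0, LF[2]=C('m')+0=10+0=10
L[3]='m': occ=1, LF[3]=C('m')+1=10+1=11
L[4]='m': occ=2, LF[4]=C('m')+2=10+2=12
L[5]='N': occ=2, LF[5]=C('N')+2=5+2=7
L[6]='m': occ=3, LF[6]=C('m')+3=10+3=13
L[7]='m': occ=4, LF[7]=C('m')+4=10+4=14
L[8]='M': occ=0, LF[8]=C('M')+0=1+0=1
L[9]='$': occ=0, LF[9]=C('$')+0=0+0=0
L[10]='n': occ=0, LF[10]=C('n')+0=17+0=17
L[11]='M': occ=1, LF[11]=C('M')+1=1+1=2
L[12]='N': occ=3, LF[12]=C('N')+3=5+3=8
L[13]='M': occ=2, LF[13]=C('M')+2=1+2=3
L[14]='m': occ=5, LF[14]=C('m')+5=10+5=15
L[15]='m': occ=6, LF[15]=C('m')+6=10+6=16
L[16]='M': occ=3, LF[16]=C('M')+3=1+3=4
L[17]='N': occ=4, LF[17]=C('N')+4=5+4=9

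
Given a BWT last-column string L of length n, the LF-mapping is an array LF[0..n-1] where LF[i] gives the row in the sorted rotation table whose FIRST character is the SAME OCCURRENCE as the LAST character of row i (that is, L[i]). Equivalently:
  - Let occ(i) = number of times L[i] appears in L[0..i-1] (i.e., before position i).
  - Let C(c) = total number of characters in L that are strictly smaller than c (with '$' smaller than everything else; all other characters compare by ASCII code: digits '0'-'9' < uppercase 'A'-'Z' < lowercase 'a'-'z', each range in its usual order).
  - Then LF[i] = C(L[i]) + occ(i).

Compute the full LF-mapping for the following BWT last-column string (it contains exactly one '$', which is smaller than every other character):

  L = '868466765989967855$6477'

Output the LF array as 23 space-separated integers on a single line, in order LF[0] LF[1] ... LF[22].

Char counts: '$':1, '4':2, '5':3, '6':6, '7':4, '8':4, '9':3
C (first-col start): C('$')=0, C('4')=1, C('5')=3, C('6')=6, C('7')=12, C('8')=16, C('9')=20
L[0]='8': occ=0, LF[0]=C('8')+0=16+0=16
L[1]='6': occ=0, LF[1]=C('6')+0=6+0=6
L[2]='8': occ=1, LF[2]=C('8')+1=16+1=17
L[3]='4': occ=0, LF[3]=C('4')+0=1+0=1
L[4]='6': occ=1, LF[4]=C('6')+1=6+1=7
L[5]='6': occ=2, LF[5]=C('6')+2=6+2=8
L[6]='7': occ=0, LF[6]=C('7')+0=12+0=12
L[7]='6': occ=3, LF[7]=C('6')+3=6+3=9
L[8]='5': occ=0, LF[8]=C('5')+0=3+0=3
L[9]='9': occ=0, LF[9]=C('9')+0=20+0=20
L[10]='8': occ=2, LF[10]=C('8')+2=16+2=18
L[11]='9': occ=1, LF[11]=C('9')+1=20+1=21
L[12]='9': occ=2, LF[12]=C('9')+2=20+2=22
L[13]='6': occ=4, LF[13]=C('6')+4=6+4=10
L[14]='7': occ=1, LF[14]=C('7')+1=12+1=13
L[15]='8': occ=3, LF[15]=C('8')+3=16+3=19
L[16]='5': occ=1, LF[16]=C('5')+1=3+1=4
L[17]='5': occ=2, LF[17]=C('5')+2=3+2=5
L[18]='$': occ=0, LF[18]=C('$')+0=0+0=0
L[19]='6': occ=5, LF[19]=C('6')+5=6+5=11
L[20]='4': occ=1, LF[20]=C('4')+1=1+1=2
L[21]='7': occ=2, LF[21]=C('7')+2=12+2=14
L[22]='7': occ=3, LF[22]=C('7')+3=12+3=15

Answer: 16 6 17 1 7 8 12 9 3 20 18 21 22 10 13 19 4 5 0 11 2 14 15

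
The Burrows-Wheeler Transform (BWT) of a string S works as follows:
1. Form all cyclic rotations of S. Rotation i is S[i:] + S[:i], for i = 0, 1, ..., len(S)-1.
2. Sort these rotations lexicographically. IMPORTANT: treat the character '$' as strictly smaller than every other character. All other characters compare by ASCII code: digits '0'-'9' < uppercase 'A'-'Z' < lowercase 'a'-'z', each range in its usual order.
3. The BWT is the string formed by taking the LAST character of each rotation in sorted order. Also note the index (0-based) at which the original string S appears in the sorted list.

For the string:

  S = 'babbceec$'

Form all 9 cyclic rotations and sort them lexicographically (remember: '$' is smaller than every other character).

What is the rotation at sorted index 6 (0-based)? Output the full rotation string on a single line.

Answer: ceec$babb

Derivation:
All 9 rotations (rotation i = S[i:]+S[:i]):
  rot[0] = babbceec$
  rot[1] = abbceec$b
  rot[2] = bbceec$ba
  rot[3] = bceec$bab
  rot[4] = ceec$babb
  rot[5] = eec$babbc
  rot[6] = ec$babbce
  rot[7] = c$babbcee
  rot[8] = $babbceec
Sorted (with $ < everything):
  sorted[0] = $babbceec
  sorted[1] = abbceec$b
  sorted[2] = babbceec$
  sorted[3] = bbceec$ba
  sorted[4] = bceec$bab
  sorted[5] = c$babbcee
  sorted[6] = ceec$babb
  sorted[7] = ec$babbce
  sorted[8] = eec$babbc
sorted[6] = ceec$babb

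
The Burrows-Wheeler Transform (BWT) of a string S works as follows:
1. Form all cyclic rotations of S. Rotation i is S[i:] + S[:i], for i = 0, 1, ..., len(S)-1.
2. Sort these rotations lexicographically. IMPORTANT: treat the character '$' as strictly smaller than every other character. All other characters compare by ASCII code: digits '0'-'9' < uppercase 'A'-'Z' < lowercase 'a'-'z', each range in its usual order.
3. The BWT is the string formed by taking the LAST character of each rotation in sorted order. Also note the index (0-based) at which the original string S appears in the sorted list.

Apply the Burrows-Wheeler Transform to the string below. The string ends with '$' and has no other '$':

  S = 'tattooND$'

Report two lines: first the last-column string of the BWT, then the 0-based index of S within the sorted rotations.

All 9 rotations (rotation i = S[i:]+S[:i]):
  rot[0] = tattooND$
  rot[1] = attooND$t
  rot[2] = ttooND$ta
  rot[3] = tooND$tat
  rot[4] = ooND$tatt
  rot[5] = oND$tatto
  rot[6] = ND$tattoo
  rot[7] = D$tattooN
  rot[8] = $tattooND
Sorted (with $ < everything):
  sorted[0] = $tattooND  (last char: 'D')
  sorted[1] = D$tattooN  (last char: 'N')
  sorted[2] = ND$tattoo  (last char: 'o')
  sorted[3] = attooND$t  (last char: 't')
  sorted[4] = oND$tatto  (last char: 'o')
  sorted[5] = ooND$tatt  (last char: 't')
  sorted[6] = tattooND$  (last char: '$')
  sorted[7] = tooND$tat  (last char: 't')
  sorted[8] = ttooND$ta  (last char: 'a')
Last column: DNotot$ta
Original string S is at sorted index 6

Answer: DNotot$ta
6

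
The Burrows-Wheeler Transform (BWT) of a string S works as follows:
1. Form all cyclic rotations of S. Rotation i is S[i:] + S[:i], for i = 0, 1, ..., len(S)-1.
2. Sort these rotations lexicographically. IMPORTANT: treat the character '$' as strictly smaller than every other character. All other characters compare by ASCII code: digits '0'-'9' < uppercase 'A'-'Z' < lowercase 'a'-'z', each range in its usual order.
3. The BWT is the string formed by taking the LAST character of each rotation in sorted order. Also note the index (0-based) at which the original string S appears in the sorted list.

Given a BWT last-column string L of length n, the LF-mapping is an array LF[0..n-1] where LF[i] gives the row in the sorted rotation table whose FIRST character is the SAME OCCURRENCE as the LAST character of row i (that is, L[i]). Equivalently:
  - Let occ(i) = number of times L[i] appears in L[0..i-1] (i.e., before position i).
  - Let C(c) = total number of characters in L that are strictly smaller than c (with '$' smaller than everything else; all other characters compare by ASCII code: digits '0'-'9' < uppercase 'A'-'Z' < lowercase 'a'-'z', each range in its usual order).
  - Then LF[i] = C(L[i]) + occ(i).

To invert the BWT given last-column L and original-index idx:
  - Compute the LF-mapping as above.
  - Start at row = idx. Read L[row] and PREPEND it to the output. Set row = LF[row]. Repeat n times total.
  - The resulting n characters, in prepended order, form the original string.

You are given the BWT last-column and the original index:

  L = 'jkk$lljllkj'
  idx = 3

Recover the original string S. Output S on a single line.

Answer: jllkjkllkj$

Derivation:
LF mapping: 1 4 5 0 7 8 2 9 10 6 3
Walk LF starting at row 3, prepending L[row]:
  step 1: row=3, L[3]='$', prepend. Next row=LF[3]=0
  step 2: row=0, L[0]='j', prepend. Next row=LF[0]=1
  step 3: row=1, L[1]='k', prepend. Next row=LF[1]=4
  step 4: row=4, L[4]='l', prepend. Next row=LF[4]=7
  step 5: row=7, L[7]='l', prepend. Next row=LF[7]=9
  step 6: row=9, L[9]='k', prepend. Next row=LF[9]=6
  step 7: row=6, L[6]='j', prepend. Next row=LF[6]=2
  step 8: row=2, L[2]='k', prepend. Next row=LF[2]=5
  step 9: row=5, L[5]='l', prepend. Next row=LF[5]=8
  step 10: row=8, L[8]='l', prepend. Next row=LF[8]=10
  step 11: row=10, L[10]='j', prepend. Next row=LF[10]=3
Reversed output: jllkjkllkj$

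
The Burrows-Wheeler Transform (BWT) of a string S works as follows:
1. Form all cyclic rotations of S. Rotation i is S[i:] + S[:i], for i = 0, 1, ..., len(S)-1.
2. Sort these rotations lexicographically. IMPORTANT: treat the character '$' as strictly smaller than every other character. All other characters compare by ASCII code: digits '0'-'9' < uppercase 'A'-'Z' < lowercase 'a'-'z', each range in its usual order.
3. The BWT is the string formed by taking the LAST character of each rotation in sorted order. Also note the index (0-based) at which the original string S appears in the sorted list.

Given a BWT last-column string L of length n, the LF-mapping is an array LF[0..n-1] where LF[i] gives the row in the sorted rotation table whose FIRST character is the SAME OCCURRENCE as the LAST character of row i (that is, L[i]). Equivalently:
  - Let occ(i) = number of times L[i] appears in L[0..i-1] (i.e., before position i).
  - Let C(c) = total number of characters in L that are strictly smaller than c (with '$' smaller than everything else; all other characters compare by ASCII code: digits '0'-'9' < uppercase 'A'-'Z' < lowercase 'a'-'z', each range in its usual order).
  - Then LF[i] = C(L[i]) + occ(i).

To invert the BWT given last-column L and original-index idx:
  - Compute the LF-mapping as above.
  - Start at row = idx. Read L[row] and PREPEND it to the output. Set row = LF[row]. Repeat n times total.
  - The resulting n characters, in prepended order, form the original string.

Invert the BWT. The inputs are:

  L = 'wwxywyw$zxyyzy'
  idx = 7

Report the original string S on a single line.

LF mapping: 1 2 5 7 3 8 4 0 12 6 9 10 13 11
Walk LF starting at row 7, prepending L[row]:
  step 1: row=7, L[7]='$', prepend. Next row=LF[7]=0
  step 2: row=0, L[0]='w', prepend. Next row=LF[0]=1
  step 3: row=1, L[1]='w', prepend. Next row=LF[1]=2
  step 4: row=2, L[2]='x', prepend. Next row=LF[2]=5
  step 5: row=5, L[5]='y', prepend. Next row=LF[5]=8
  step 6: row=8, L[8]='z', prepend. Next row=LF[8]=12
  step 7: row=12, L[12]='z', prepend. Next row=LF[12]=13
  step 8: row=13, L[13]='y', prepend. Next row=LF[13]=11
  step 9: row=11, L[11]='y', prepend. Next row=LF[11]=10
  step 10: row=10, L[10]='y', prepend. Next row=LF[10]=9
  step 11: row=9, L[9]='x', prepend. Next row=LF[9]=6
  step 12: row=6, L[6]='w', prepend. Next row=LF[6]=4
  step 13: row=4, L[4]='w', prepend. Next row=LF[4]=3
  step 14: row=3, L[3]='y', prepend. Next row=LF[3]=7
Reversed output: ywwxyyyzzyxww$

Answer: ywwxyyyzzyxww$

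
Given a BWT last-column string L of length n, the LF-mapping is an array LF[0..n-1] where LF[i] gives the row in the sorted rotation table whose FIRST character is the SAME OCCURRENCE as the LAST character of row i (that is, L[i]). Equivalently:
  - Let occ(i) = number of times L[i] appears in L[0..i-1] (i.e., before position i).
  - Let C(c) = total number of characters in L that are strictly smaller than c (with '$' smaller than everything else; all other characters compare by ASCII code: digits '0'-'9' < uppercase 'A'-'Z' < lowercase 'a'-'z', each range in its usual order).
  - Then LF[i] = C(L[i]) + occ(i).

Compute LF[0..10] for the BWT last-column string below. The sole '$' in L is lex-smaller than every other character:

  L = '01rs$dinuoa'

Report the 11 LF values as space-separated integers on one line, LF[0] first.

Answer: 1 2 8 9 0 4 5 6 10 7 3

Derivation:
Char counts: '$':1, '0':1, '1':1, 'a':1, 'd':1, 'i':1, 'n':1, 'o':1, 'r':1, 's':1, 'u':1
C (first-col start): C('$')=0, C('0')=1, C('1')=2, C('a')=3, C('d')=4, C('i')=5, C('n')=6, C('o')=7, C('r')=8, C('s')=9, C('u')=10
L[0]='0': occ=0, LF[0]=C('0')+0=1+0=1
L[1]='1': occ=0, LF[1]=C('1')+0=2+0=2
L[2]='r': occ=0, LF[2]=C('r')+0=8+0=8
L[3]='s': occ=0, LF[3]=C('s')+0=9+0=9
L[4]='$': occ=0, LF[4]=C('$')+0=0+0=0
L[5]='d': occ=0, LF[5]=C('d')+0=4+0=4
L[6]='i': occ=0, LF[6]=C('i')+0=5+0=5
L[7]='n': occ=0, LF[7]=C('n')+0=6+0=6
L[8]='u': occ=0, LF[8]=C('u')+0=10+0=10
L[9]='o': occ=0, LF[9]=C('o')+0=7+0=7
L[10]='a': occ=0, LF[10]=C('a')+0=3+0=3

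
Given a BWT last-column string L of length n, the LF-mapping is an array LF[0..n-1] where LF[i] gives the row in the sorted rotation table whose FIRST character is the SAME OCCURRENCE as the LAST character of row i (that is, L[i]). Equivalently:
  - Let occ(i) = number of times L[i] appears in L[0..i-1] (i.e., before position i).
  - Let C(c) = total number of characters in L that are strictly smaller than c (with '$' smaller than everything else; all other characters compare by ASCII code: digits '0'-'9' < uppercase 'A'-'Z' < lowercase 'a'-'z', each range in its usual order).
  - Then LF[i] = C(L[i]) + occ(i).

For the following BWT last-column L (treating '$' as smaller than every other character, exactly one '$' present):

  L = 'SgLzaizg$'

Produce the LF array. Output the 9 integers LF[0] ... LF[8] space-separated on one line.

Char counts: '$':1, 'L':1, 'S':1, 'a':1, 'g':2, 'i':1, 'z':2
C (first-col start): C('$')=0, C('L')=1, C('S')=2, C('a')=3, C('g')=4, C('i')=6, C('z')=7
L[0]='S': occ=0, LF[0]=C('S')+0=2+0=2
L[1]='g': occ=0, LF[1]=C('g')+0=4+0=4
L[2]='L': occ=0, LF[2]=C('L')+0=1+0=1
L[3]='z': occ=0, LF[3]=C('z')+0=7+0=7
L[4]='a': occ=0, LF[4]=C('a')+0=3+0=3
L[5]='i': occ=0, LF[5]=C('i')+0=6+0=6
L[6]='z': occ=1, LF[6]=C('z')+1=7+1=8
L[7]='g': occ=1, LF[7]=C('g')+1=4+1=5
L[8]='$': occ=0, LF[8]=C('$')+0=0+0=0

Answer: 2 4 1 7 3 6 8 5 0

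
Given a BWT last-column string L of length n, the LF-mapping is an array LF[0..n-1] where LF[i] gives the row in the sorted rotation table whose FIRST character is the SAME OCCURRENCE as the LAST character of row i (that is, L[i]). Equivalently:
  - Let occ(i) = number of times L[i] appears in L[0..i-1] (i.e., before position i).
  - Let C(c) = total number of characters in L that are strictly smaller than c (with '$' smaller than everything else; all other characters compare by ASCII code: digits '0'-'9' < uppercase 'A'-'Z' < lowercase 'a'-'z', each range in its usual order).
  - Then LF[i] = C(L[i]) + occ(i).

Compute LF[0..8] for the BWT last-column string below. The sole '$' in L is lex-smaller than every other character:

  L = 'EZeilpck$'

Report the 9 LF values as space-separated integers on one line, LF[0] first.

Answer: 1 2 4 5 7 8 3 6 0

Derivation:
Char counts: '$':1, 'E':1, 'Z':1, 'c':1, 'e':1, 'i':1, 'k':1, 'l':1, 'p':1
C (first-col start): C('$')=0, C('E')=1, C('Z')=2, C('c')=3, C('e')=4, C('i')=5, C('k')=6, C('l')=7, C('p')=8
L[0]='E': occ=0, LF[0]=C('E')+0=1+0=1
L[1]='Z': occ=0, LF[1]=C('Z')+0=2+0=2
L[2]='e': occ=0, LF[2]=C('e')+0=4+0=4
L[3]='i': occ=0, LF[3]=C('i')+0=5+0=5
L[4]='l': occ=0, LF[4]=C('l')+0=7+0=7
L[5]='p': occ=0, LF[5]=C('p')+0=8+0=8
L[6]='c': occ=0, LF[6]=C('c')+0=3+0=3
L[7]='k': occ=0, LF[7]=C('k')+0=6+0=6
L[8]='$': occ=0, LF[8]=C('$')+0=0+0=0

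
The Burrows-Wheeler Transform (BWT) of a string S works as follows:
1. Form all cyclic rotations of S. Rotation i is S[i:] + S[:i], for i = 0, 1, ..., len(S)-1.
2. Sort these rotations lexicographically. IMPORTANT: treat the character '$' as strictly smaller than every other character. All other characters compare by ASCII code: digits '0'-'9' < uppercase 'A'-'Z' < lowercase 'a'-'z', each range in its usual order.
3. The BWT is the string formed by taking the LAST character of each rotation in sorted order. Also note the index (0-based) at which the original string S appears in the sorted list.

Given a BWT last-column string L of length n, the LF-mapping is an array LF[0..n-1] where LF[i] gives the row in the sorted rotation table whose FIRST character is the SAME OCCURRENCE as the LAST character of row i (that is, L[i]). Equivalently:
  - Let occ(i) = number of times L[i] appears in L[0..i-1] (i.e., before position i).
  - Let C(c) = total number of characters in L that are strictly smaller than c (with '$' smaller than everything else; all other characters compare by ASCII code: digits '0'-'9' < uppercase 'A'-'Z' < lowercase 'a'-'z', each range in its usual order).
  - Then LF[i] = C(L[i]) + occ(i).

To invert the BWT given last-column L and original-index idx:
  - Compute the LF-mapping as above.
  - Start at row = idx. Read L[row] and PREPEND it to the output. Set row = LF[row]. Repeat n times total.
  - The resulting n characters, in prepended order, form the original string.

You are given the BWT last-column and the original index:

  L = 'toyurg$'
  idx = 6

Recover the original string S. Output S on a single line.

Answer: yogurt$

Derivation:
LF mapping: 4 2 6 5 3 1 0
Walk LF starting at row 6, prepending L[row]:
  step 1: row=6, L[6]='$', prepend. Next row=LF[6]=0
  step 2: row=0, L[0]='t', prepend. Next row=LF[0]=4
  step 3: row=4, L[4]='r', prepend. Next row=LF[4]=3
  step 4: row=3, L[3]='u', prepend. Next row=LF[3]=5
  step 5: row=5, L[5]='g', prepend. Next row=LF[5]=1
  step 6: row=1, L[1]='o', prepend. Next row=LF[1]=2
  step 7: row=2, L[2]='y', prepend. Next row=LF[2]=6
Reversed output: yogurt$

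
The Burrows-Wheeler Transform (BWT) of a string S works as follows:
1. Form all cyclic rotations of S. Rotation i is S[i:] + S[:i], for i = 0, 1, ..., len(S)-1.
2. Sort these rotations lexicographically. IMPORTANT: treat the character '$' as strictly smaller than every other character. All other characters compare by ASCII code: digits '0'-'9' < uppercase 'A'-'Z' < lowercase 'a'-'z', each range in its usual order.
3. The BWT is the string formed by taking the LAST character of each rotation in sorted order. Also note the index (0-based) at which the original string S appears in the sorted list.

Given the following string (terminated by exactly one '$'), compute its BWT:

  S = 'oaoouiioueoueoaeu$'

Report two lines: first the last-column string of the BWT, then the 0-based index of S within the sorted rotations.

Answer: uoouuauie$aeioeooo
9

Derivation:
All 18 rotations (rotation i = S[i:]+S[:i]):
  rot[0] = oaoouiioueoueoaeu$
  rot[1] = aoouiioueoueoaeu$o
  rot[2] = oouiioueoueoaeu$oa
  rot[3] = ouiioueoueoaeu$oao
  rot[4] = uiioueoueoaeu$oaoo
  rot[5] = iioueoueoaeu$oaoou
  rot[6] = ioueoueoaeu$oaooui
  rot[7] = oueoueoaeu$oaoouii
  rot[8] = ueoueoaeu$oaoouiio
  rot[9] = eoueoaeu$oaoouiiou
  rot[10] = oueoaeu$oaoouiioue
  rot[11] = ueoaeu$oaoouiioueo
  rot[12] = eoaeu$oaoouiioueou
  rot[13] = oaeu$oaoouiioueoue
  rot[14] = aeu$oaoouiioueoueo
  rot[15] = eu$oaoouiioueoueoa
  rot[16] = u$oaoouiioueoueoae
  rot[17] = $oaoouiioueoueoaeu
Sorted (with $ < everything):
  sorted[0] = $oaoouiioueoueoaeu  (last char: 'u')
  sorted[1] = aeu$oaoouiioueoueo  (last char: 'o')
  sorted[2] = aoouiioueoueoaeu$o  (last char: 'o')
  sorted[3] = eoaeu$oaoouiioueou  (last char: 'u')
  sorted[4] = eoueoaeu$oaoouiiou  (last char: 'u')
  sorted[5] = eu$oaoouiioueoueoa  (last char: 'a')
  sorted[6] = iioueoueoaeu$oaoou  (last char: 'u')
  sorted[7] = ioueoueoaeu$oaooui  (last char: 'i')
  sorted[8] = oaeu$oaoouiioueoue  (last char: 'e')
  sorted[9] = oaoouiioueoueoaeu$  (last char: '$')
  sorted[10] = oouiioueoueoaeu$oa  (last char: 'a')
  sorted[11] = oueoaeu$oaoouiioue  (last char: 'e')
  sorted[12] = oueoueoaeu$oaoouii  (last char: 'i')
  sorted[13] = ouiioueoueoaeu$oao  (last char: 'o')
  sorted[14] = u$oaoouiioueoueoae  (last char: 'e')
  sorted[15] = ueoaeu$oaoouiioueo  (last char: 'o')
  sorted[16] = ueoueoaeu$oaoouiio  (last char: 'o')
  sorted[17] = uiioueoueoaeu$oaoo  (last char: 'o')
Last column: uoouuauie$aeioeooo
Original string S is at sorted index 9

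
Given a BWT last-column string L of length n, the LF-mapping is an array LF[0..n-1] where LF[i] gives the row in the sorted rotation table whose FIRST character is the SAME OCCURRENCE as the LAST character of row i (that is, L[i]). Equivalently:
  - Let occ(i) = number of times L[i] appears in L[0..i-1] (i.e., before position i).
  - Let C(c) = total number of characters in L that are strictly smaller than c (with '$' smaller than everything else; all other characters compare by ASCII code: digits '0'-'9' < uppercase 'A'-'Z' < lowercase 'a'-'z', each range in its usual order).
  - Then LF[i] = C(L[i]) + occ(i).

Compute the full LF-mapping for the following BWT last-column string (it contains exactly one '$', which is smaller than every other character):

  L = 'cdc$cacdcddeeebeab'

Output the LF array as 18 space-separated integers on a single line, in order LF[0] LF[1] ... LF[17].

Char counts: '$':1, 'a':2, 'b':2, 'c':5, 'd':4, 'e':4
C (first-col start): C('$')=0, C('a')=1, C('b')=3, C('c')=5, C('d')=10, C('e')=14
L[0]='c': occ=0, LF[0]=C('c')+0=5+0=5
L[1]='d': occ=0, LF[1]=C('d')+0=10+0=10
L[2]='c': occ=1, LF[2]=C('c')+1=5+1=6
L[3]='$': occ=0, LF[3]=C('$')+0=0+0=0
L[4]='c': occ=2, LF[4]=C('c')+2=5+2=7
L[5]='a': occ=0, LF[5]=C('a')+0=1+0=1
L[6]='c': occ=3, LF[6]=C('c')+3=5+3=8
L[7]='d': occ=1, LF[7]=C('d')+1=10+1=11
L[8]='c': occ=4, LF[8]=C('c')+4=5+4=9
L[9]='d': occ=2, LF[9]=C('d')+2=10+2=12
L[10]='d': occ=3, LF[10]=C('d')+3=10+3=13
L[11]='e': occ=0, LF[11]=C('e')+0=14+0=14
L[12]='e': occ=1, LF[12]=C('e')+1=14+1=15
L[13]='e': occ=2, LF[13]=C('e')+2=14+2=16
L[14]='b': occ=0, LF[14]=C('b')+0=3+0=3
L[15]='e': occ=3, LF[15]=C('e')+3=14+3=17
L[16]='a': occ=1, LF[16]=C('a')+1=1+1=2
L[17]='b': occ=1, LF[17]=C('b')+1=3+1=4

Answer: 5 10 6 0 7 1 8 11 9 12 13 14 15 16 3 17 2 4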